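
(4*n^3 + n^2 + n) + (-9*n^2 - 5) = 4*n^3 - 8*n^2 + n - 5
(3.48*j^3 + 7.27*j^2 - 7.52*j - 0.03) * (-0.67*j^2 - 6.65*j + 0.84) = -2.3316*j^5 - 28.0129*j^4 - 40.3839*j^3 + 56.1349*j^2 - 6.1173*j - 0.0252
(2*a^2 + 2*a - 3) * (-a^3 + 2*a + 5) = -2*a^5 - 2*a^4 + 7*a^3 + 14*a^2 + 4*a - 15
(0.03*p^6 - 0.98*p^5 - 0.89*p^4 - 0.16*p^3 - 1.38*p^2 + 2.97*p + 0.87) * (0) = 0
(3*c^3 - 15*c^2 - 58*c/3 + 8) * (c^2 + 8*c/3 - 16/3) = 3*c^5 - 7*c^4 - 226*c^3/3 + 328*c^2/9 + 1120*c/9 - 128/3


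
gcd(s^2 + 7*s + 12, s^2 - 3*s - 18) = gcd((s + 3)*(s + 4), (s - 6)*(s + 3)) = s + 3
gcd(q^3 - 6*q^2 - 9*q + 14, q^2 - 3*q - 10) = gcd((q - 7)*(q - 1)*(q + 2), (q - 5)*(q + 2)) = q + 2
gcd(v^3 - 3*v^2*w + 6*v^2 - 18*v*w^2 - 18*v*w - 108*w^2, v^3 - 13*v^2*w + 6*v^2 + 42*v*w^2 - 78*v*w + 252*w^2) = v^2 - 6*v*w + 6*v - 36*w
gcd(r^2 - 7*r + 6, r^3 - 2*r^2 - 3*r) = 1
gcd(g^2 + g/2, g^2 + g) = g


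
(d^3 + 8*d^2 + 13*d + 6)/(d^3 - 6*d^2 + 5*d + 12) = (d^2 + 7*d + 6)/(d^2 - 7*d + 12)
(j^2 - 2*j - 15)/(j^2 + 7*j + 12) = (j - 5)/(j + 4)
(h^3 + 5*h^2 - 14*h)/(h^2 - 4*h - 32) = h*(-h^2 - 5*h + 14)/(-h^2 + 4*h + 32)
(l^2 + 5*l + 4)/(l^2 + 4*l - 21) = (l^2 + 5*l + 4)/(l^2 + 4*l - 21)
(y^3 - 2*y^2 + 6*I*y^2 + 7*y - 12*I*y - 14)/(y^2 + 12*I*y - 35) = (y^2 - y*(2 + I) + 2*I)/(y + 5*I)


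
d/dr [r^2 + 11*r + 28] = 2*r + 11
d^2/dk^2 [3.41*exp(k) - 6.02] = 3.41*exp(k)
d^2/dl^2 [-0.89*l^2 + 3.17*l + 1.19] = -1.78000000000000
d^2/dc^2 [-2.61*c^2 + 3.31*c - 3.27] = -5.22000000000000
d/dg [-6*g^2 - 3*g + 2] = -12*g - 3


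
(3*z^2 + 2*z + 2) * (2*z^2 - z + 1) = 6*z^4 + z^3 + 5*z^2 + 2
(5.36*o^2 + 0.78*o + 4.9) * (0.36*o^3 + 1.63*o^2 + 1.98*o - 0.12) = 1.9296*o^5 + 9.0176*o^4 + 13.6482*o^3 + 8.8882*o^2 + 9.6084*o - 0.588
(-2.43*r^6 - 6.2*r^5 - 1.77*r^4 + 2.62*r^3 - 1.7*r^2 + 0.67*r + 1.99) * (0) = 0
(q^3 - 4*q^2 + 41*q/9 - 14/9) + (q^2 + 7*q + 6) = q^3 - 3*q^2 + 104*q/9 + 40/9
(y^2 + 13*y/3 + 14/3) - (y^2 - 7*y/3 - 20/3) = 20*y/3 + 34/3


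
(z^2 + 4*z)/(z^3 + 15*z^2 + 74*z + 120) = z/(z^2 + 11*z + 30)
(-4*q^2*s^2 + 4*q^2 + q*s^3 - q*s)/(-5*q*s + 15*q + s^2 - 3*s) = q*(4*q*s^2 - 4*q - s^3 + s)/(5*q*s - 15*q - s^2 + 3*s)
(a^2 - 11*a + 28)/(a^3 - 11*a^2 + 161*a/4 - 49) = 4*(a - 7)/(4*a^2 - 28*a + 49)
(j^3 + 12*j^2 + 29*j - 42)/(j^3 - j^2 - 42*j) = (j^2 + 6*j - 7)/(j*(j - 7))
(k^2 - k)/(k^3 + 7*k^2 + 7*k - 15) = k/(k^2 + 8*k + 15)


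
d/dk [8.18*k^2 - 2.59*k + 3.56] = 16.36*k - 2.59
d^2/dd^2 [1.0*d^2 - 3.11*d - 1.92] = 2.00000000000000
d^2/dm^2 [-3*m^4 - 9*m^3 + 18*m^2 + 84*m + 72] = -36*m^2 - 54*m + 36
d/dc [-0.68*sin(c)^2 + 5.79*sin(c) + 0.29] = (5.79 - 1.36*sin(c))*cos(c)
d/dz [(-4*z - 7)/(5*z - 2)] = 43/(5*z - 2)^2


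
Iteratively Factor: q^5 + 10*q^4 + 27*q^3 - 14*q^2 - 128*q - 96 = (q + 4)*(q^4 + 6*q^3 + 3*q^2 - 26*q - 24) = (q - 2)*(q + 4)*(q^3 + 8*q^2 + 19*q + 12) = (q - 2)*(q + 3)*(q + 4)*(q^2 + 5*q + 4) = (q - 2)*(q + 1)*(q + 3)*(q + 4)*(q + 4)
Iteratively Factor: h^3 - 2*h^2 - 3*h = (h + 1)*(h^2 - 3*h) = (h - 3)*(h + 1)*(h)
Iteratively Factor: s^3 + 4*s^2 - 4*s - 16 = (s - 2)*(s^2 + 6*s + 8) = (s - 2)*(s + 2)*(s + 4)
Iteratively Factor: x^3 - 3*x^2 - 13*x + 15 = (x - 5)*(x^2 + 2*x - 3) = (x - 5)*(x - 1)*(x + 3)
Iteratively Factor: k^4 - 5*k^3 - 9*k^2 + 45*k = (k)*(k^3 - 5*k^2 - 9*k + 45) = k*(k - 3)*(k^2 - 2*k - 15) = k*(k - 3)*(k + 3)*(k - 5)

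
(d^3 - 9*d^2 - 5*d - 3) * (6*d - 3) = 6*d^4 - 57*d^3 - 3*d^2 - 3*d + 9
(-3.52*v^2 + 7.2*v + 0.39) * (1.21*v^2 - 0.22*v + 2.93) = -4.2592*v^4 + 9.4864*v^3 - 11.4257*v^2 + 21.0102*v + 1.1427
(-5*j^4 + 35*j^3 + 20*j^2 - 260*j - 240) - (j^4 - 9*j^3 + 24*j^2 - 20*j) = -6*j^4 + 44*j^3 - 4*j^2 - 240*j - 240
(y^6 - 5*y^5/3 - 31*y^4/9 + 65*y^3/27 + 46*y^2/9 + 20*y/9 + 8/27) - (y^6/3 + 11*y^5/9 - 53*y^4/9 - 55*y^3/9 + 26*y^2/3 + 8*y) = 2*y^6/3 - 26*y^5/9 + 22*y^4/9 + 230*y^3/27 - 32*y^2/9 - 52*y/9 + 8/27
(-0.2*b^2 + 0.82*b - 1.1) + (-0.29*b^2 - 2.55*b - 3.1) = -0.49*b^2 - 1.73*b - 4.2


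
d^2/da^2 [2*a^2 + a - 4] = 4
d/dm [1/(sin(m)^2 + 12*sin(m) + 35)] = -2*(sin(m) + 6)*cos(m)/(sin(m)^2 + 12*sin(m) + 35)^2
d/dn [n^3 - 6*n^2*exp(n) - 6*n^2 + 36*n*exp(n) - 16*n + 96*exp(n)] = -6*n^2*exp(n) + 3*n^2 + 24*n*exp(n) - 12*n + 132*exp(n) - 16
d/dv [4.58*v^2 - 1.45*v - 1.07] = 9.16*v - 1.45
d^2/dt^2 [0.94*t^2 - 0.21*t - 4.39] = 1.88000000000000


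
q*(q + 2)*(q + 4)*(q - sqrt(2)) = q^4 - sqrt(2)*q^3 + 6*q^3 - 6*sqrt(2)*q^2 + 8*q^2 - 8*sqrt(2)*q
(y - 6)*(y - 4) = y^2 - 10*y + 24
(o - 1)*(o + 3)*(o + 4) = o^3 + 6*o^2 + 5*o - 12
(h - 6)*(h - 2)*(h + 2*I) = h^3 - 8*h^2 + 2*I*h^2 + 12*h - 16*I*h + 24*I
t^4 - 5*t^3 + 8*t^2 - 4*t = t*(t - 2)^2*(t - 1)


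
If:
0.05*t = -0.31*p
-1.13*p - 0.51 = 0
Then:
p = -0.45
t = 2.80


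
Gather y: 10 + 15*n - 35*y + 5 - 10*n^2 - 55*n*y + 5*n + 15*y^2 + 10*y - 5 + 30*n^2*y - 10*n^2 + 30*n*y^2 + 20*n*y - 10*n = -20*n^2 + 10*n + y^2*(30*n + 15) + y*(30*n^2 - 35*n - 25) + 10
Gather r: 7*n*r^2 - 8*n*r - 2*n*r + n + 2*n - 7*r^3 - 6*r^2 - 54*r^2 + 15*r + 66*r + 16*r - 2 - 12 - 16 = 3*n - 7*r^3 + r^2*(7*n - 60) + r*(97 - 10*n) - 30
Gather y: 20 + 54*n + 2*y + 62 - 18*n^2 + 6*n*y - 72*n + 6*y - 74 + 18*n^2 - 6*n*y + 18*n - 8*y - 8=0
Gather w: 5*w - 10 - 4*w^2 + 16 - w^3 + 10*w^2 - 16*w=-w^3 + 6*w^2 - 11*w + 6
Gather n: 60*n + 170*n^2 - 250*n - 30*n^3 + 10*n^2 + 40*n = -30*n^3 + 180*n^2 - 150*n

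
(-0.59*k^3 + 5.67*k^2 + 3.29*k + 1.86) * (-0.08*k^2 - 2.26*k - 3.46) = 0.0472*k^5 + 0.8798*k^4 - 11.036*k^3 - 27.2024*k^2 - 15.587*k - 6.4356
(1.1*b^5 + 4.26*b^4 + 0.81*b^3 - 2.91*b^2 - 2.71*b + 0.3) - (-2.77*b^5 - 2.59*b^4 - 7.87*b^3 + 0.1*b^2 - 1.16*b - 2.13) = 3.87*b^5 + 6.85*b^4 + 8.68*b^3 - 3.01*b^2 - 1.55*b + 2.43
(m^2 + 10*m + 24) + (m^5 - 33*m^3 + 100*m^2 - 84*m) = m^5 - 33*m^3 + 101*m^2 - 74*m + 24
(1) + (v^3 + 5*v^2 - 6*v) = v^3 + 5*v^2 - 6*v + 1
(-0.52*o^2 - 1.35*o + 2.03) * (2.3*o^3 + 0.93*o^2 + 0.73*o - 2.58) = -1.196*o^5 - 3.5886*o^4 + 3.0339*o^3 + 2.244*o^2 + 4.9649*o - 5.2374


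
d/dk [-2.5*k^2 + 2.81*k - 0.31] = 2.81 - 5.0*k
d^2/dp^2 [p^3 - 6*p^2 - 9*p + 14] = 6*p - 12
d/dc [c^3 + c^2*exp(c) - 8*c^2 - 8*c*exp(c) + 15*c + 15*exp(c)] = c^2*exp(c) + 3*c^2 - 6*c*exp(c) - 16*c + 7*exp(c) + 15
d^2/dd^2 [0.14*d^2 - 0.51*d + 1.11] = 0.280000000000000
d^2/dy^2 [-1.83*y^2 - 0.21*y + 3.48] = -3.66000000000000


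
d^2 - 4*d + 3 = (d - 3)*(d - 1)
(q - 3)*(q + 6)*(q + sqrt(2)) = q^3 + sqrt(2)*q^2 + 3*q^2 - 18*q + 3*sqrt(2)*q - 18*sqrt(2)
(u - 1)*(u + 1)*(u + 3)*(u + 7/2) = u^4 + 13*u^3/2 + 19*u^2/2 - 13*u/2 - 21/2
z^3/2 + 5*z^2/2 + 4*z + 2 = (z/2 + 1)*(z + 1)*(z + 2)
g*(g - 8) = g^2 - 8*g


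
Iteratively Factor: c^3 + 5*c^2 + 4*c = (c)*(c^2 + 5*c + 4) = c*(c + 4)*(c + 1)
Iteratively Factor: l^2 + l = (l)*(l + 1)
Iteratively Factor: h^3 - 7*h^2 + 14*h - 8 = (h - 2)*(h^2 - 5*h + 4) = (h - 2)*(h - 1)*(h - 4)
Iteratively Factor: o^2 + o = (o + 1)*(o)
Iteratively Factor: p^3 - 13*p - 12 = (p + 1)*(p^2 - p - 12) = (p - 4)*(p + 1)*(p + 3)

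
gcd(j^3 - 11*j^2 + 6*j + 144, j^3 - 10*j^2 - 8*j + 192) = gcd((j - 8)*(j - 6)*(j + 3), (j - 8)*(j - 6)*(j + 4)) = j^2 - 14*j + 48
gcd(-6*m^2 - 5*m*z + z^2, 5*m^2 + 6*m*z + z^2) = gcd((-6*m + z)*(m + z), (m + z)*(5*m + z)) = m + z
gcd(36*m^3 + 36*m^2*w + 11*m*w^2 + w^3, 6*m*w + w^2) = 6*m + w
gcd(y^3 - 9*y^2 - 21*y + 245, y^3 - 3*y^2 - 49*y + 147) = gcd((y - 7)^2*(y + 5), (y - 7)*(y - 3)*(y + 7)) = y - 7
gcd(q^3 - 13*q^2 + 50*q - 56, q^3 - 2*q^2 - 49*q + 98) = q^2 - 9*q + 14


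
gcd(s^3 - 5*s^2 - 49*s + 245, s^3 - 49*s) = s^2 - 49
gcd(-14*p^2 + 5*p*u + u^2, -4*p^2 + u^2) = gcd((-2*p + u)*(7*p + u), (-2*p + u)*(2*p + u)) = 2*p - u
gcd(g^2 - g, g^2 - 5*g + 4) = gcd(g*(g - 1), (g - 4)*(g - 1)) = g - 1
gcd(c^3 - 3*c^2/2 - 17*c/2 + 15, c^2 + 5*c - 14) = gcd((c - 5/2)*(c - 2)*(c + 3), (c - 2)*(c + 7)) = c - 2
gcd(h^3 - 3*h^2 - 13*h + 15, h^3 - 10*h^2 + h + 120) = h^2 - 2*h - 15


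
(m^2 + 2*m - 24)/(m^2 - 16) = (m + 6)/(m + 4)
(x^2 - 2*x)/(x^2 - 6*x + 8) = x/(x - 4)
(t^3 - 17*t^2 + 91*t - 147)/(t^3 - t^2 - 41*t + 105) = (t^2 - 14*t + 49)/(t^2 + 2*t - 35)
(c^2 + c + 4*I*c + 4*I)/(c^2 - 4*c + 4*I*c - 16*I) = (c + 1)/(c - 4)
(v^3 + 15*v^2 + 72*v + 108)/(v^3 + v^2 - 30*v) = (v^2 + 9*v + 18)/(v*(v - 5))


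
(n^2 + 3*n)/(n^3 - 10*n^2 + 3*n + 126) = n/(n^2 - 13*n + 42)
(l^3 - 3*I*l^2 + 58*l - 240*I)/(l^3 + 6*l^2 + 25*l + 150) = (l^2 + 2*I*l + 48)/(l^2 + l*(6 + 5*I) + 30*I)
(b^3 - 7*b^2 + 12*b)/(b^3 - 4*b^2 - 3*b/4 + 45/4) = 4*b*(b - 4)/(4*b^2 - 4*b - 15)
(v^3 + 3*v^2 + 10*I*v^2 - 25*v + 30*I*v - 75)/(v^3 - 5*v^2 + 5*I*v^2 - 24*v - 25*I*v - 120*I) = (v + 5*I)/(v - 8)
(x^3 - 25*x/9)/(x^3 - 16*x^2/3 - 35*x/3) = (x - 5/3)/(x - 7)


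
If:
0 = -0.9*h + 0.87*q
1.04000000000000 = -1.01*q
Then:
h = -1.00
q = -1.03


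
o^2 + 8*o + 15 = (o + 3)*(o + 5)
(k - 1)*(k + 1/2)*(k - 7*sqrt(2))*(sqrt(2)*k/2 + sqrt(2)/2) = sqrt(2)*k^4/2 - 7*k^3 + sqrt(2)*k^3/4 - 7*k^2/2 - sqrt(2)*k^2/2 - sqrt(2)*k/4 + 7*k + 7/2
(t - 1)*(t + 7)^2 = t^3 + 13*t^2 + 35*t - 49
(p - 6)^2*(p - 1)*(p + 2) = p^4 - 11*p^3 + 22*p^2 + 60*p - 72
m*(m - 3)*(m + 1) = m^3 - 2*m^2 - 3*m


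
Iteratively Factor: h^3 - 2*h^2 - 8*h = (h - 4)*(h^2 + 2*h) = h*(h - 4)*(h + 2)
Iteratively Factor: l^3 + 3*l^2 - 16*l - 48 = (l + 4)*(l^2 - l - 12) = (l - 4)*(l + 4)*(l + 3)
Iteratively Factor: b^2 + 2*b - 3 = (b - 1)*(b + 3)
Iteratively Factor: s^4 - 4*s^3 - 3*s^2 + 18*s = (s - 3)*(s^3 - s^2 - 6*s) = s*(s - 3)*(s^2 - s - 6) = s*(s - 3)^2*(s + 2)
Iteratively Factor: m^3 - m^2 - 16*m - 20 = (m + 2)*(m^2 - 3*m - 10) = (m + 2)^2*(m - 5)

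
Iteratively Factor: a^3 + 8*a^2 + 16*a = (a)*(a^2 + 8*a + 16) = a*(a + 4)*(a + 4)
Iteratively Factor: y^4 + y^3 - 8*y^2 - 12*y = (y - 3)*(y^3 + 4*y^2 + 4*y) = (y - 3)*(y + 2)*(y^2 + 2*y) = y*(y - 3)*(y + 2)*(y + 2)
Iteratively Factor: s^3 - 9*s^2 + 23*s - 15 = (s - 3)*(s^2 - 6*s + 5) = (s - 3)*(s - 1)*(s - 5)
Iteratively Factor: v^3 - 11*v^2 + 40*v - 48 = (v - 3)*(v^2 - 8*v + 16) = (v - 4)*(v - 3)*(v - 4)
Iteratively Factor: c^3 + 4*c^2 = (c)*(c^2 + 4*c) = c^2*(c + 4)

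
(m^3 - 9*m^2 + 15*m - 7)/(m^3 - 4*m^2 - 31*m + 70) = (m^2 - 2*m + 1)/(m^2 + 3*m - 10)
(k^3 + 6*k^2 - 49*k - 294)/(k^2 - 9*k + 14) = (k^2 + 13*k + 42)/(k - 2)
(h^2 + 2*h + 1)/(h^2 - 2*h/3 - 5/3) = 3*(h + 1)/(3*h - 5)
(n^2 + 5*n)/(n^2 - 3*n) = (n + 5)/(n - 3)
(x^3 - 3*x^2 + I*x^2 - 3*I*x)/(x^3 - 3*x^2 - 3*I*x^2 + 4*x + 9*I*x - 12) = x/(x - 4*I)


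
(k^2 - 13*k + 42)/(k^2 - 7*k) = (k - 6)/k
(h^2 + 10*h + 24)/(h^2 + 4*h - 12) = (h + 4)/(h - 2)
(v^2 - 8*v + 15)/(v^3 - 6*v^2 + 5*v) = (v - 3)/(v*(v - 1))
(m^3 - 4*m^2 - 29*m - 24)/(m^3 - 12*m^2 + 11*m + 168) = (m + 1)/(m - 7)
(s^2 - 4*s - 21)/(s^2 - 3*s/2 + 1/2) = 2*(s^2 - 4*s - 21)/(2*s^2 - 3*s + 1)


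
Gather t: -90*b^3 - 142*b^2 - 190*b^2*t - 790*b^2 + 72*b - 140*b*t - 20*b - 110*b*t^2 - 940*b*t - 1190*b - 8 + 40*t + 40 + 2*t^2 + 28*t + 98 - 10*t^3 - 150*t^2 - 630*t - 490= -90*b^3 - 932*b^2 - 1138*b - 10*t^3 + t^2*(-110*b - 148) + t*(-190*b^2 - 1080*b - 562) - 360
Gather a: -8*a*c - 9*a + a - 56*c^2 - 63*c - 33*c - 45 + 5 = a*(-8*c - 8) - 56*c^2 - 96*c - 40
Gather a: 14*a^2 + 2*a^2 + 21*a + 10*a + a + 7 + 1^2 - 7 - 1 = 16*a^2 + 32*a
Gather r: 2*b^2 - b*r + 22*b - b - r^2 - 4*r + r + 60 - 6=2*b^2 + 21*b - r^2 + r*(-b - 3) + 54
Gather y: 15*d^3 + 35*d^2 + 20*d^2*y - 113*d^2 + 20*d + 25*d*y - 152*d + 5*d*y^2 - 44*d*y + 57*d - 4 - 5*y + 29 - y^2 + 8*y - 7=15*d^3 - 78*d^2 - 75*d + y^2*(5*d - 1) + y*(20*d^2 - 19*d + 3) + 18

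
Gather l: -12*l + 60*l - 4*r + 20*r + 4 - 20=48*l + 16*r - 16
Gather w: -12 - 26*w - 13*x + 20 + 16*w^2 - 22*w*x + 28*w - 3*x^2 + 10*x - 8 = 16*w^2 + w*(2 - 22*x) - 3*x^2 - 3*x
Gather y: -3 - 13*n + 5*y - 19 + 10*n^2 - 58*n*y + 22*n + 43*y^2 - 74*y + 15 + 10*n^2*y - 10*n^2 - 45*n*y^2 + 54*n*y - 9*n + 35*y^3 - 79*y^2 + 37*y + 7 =35*y^3 + y^2*(-45*n - 36) + y*(10*n^2 - 4*n - 32)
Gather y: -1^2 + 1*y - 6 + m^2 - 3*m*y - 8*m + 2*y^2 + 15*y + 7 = m^2 - 8*m + 2*y^2 + y*(16 - 3*m)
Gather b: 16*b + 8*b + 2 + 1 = 24*b + 3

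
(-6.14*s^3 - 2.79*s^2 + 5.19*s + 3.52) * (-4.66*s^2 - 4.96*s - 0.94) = 28.6124*s^5 + 43.4558*s^4 - 4.5754*s^3 - 39.523*s^2 - 22.3378*s - 3.3088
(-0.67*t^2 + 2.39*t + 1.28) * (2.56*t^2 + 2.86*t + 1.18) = -1.7152*t^4 + 4.2022*t^3 + 9.3216*t^2 + 6.481*t + 1.5104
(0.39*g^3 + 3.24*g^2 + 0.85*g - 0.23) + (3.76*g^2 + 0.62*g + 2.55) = 0.39*g^3 + 7.0*g^2 + 1.47*g + 2.32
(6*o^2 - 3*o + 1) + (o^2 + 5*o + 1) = 7*o^2 + 2*o + 2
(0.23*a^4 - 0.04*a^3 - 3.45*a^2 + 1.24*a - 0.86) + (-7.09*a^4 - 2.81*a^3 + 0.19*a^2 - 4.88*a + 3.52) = -6.86*a^4 - 2.85*a^3 - 3.26*a^2 - 3.64*a + 2.66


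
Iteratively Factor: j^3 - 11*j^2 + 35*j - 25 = (j - 1)*(j^2 - 10*j + 25) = (j - 5)*(j - 1)*(j - 5)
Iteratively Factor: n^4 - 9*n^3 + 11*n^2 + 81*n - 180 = (n + 3)*(n^3 - 12*n^2 + 47*n - 60) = (n - 3)*(n + 3)*(n^2 - 9*n + 20) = (n - 5)*(n - 3)*(n + 3)*(n - 4)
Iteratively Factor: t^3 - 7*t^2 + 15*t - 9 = (t - 3)*(t^2 - 4*t + 3) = (t - 3)*(t - 1)*(t - 3)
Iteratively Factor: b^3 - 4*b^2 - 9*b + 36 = (b - 4)*(b^2 - 9) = (b - 4)*(b - 3)*(b + 3)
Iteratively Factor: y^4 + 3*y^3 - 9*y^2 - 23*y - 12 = (y - 3)*(y^3 + 6*y^2 + 9*y + 4) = (y - 3)*(y + 4)*(y^2 + 2*y + 1) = (y - 3)*(y + 1)*(y + 4)*(y + 1)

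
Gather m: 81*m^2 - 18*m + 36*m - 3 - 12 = 81*m^2 + 18*m - 15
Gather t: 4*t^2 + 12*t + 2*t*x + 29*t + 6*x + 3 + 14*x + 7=4*t^2 + t*(2*x + 41) + 20*x + 10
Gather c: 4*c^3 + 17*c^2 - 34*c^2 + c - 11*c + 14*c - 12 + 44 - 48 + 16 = 4*c^3 - 17*c^2 + 4*c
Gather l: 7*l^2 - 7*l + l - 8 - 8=7*l^2 - 6*l - 16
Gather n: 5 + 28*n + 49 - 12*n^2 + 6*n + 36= -12*n^2 + 34*n + 90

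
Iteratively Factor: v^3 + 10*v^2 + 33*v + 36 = (v + 3)*(v^2 + 7*v + 12) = (v + 3)*(v + 4)*(v + 3)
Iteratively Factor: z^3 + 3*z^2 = (z)*(z^2 + 3*z) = z^2*(z + 3)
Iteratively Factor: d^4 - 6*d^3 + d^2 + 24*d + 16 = (d + 1)*(d^3 - 7*d^2 + 8*d + 16) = (d - 4)*(d + 1)*(d^2 - 3*d - 4) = (d - 4)*(d + 1)^2*(d - 4)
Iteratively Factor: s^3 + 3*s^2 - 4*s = (s - 1)*(s^2 + 4*s) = (s - 1)*(s + 4)*(s)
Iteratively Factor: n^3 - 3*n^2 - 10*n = (n)*(n^2 - 3*n - 10) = n*(n + 2)*(n - 5)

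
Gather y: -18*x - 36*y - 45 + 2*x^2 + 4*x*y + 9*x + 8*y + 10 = 2*x^2 - 9*x + y*(4*x - 28) - 35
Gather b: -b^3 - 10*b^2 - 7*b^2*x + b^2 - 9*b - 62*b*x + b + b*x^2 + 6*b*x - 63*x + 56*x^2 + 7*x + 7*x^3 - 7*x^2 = -b^3 + b^2*(-7*x - 9) + b*(x^2 - 56*x - 8) + 7*x^3 + 49*x^2 - 56*x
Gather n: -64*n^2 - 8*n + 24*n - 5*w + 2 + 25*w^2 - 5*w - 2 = -64*n^2 + 16*n + 25*w^2 - 10*w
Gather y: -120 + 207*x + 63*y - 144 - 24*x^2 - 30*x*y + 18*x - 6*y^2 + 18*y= -24*x^2 + 225*x - 6*y^2 + y*(81 - 30*x) - 264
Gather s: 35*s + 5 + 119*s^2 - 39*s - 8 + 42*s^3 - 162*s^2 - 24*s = 42*s^3 - 43*s^2 - 28*s - 3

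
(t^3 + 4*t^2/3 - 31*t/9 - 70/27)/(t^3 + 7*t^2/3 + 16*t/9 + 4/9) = (9*t^2 + 6*t - 35)/(3*(3*t^2 + 5*t + 2))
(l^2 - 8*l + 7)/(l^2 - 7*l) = (l - 1)/l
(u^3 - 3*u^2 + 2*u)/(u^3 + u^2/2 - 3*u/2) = 2*(u - 2)/(2*u + 3)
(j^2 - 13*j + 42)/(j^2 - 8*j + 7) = (j - 6)/(j - 1)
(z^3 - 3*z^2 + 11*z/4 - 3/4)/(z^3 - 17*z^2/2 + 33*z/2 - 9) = (z - 1/2)/(z - 6)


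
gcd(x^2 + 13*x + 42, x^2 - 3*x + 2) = 1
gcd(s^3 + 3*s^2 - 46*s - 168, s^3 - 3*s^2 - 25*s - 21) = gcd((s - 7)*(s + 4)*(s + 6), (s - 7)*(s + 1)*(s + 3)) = s - 7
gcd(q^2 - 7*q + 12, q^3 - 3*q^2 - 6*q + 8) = q - 4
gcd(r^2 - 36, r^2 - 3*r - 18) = r - 6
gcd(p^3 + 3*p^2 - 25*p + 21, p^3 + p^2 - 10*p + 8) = p - 1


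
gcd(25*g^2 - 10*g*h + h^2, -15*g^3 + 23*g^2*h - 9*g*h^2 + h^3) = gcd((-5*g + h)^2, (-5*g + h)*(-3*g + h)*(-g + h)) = 5*g - h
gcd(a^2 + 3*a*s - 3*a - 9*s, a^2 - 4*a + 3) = a - 3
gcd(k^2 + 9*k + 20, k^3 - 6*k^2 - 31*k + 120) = k + 5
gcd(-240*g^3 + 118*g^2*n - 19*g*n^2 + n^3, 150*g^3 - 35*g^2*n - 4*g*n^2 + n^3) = 5*g - n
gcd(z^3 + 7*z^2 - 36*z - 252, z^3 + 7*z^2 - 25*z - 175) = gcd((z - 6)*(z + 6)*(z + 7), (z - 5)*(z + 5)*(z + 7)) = z + 7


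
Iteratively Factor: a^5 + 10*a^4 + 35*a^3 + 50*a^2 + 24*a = (a)*(a^4 + 10*a^3 + 35*a^2 + 50*a + 24) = a*(a + 2)*(a^3 + 8*a^2 + 19*a + 12) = a*(a + 2)*(a + 3)*(a^2 + 5*a + 4) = a*(a + 1)*(a + 2)*(a + 3)*(a + 4)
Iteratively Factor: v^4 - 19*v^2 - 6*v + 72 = (v + 3)*(v^3 - 3*v^2 - 10*v + 24) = (v - 2)*(v + 3)*(v^2 - v - 12) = (v - 2)*(v + 3)^2*(v - 4)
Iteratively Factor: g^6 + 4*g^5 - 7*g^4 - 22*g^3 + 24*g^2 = (g)*(g^5 + 4*g^4 - 7*g^3 - 22*g^2 + 24*g) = g*(g - 1)*(g^4 + 5*g^3 - 2*g^2 - 24*g) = g*(g - 1)*(g + 3)*(g^3 + 2*g^2 - 8*g) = g*(g - 2)*(g - 1)*(g + 3)*(g^2 + 4*g) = g^2*(g - 2)*(g - 1)*(g + 3)*(g + 4)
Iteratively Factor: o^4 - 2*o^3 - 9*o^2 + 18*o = (o - 2)*(o^3 - 9*o) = o*(o - 2)*(o^2 - 9) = o*(o - 3)*(o - 2)*(o + 3)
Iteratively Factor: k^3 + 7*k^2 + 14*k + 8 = (k + 4)*(k^2 + 3*k + 2) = (k + 2)*(k + 4)*(k + 1)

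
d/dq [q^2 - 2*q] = 2*q - 2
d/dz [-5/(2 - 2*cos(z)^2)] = 5*cos(z)/sin(z)^3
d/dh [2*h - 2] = 2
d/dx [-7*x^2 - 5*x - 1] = -14*x - 5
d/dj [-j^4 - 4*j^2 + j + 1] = -4*j^3 - 8*j + 1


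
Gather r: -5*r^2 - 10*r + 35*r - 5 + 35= -5*r^2 + 25*r + 30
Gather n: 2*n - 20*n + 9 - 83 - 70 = -18*n - 144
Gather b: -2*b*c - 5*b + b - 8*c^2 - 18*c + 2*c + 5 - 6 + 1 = b*(-2*c - 4) - 8*c^2 - 16*c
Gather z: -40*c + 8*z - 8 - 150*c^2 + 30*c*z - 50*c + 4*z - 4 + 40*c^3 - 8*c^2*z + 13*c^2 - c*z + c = 40*c^3 - 137*c^2 - 89*c + z*(-8*c^2 + 29*c + 12) - 12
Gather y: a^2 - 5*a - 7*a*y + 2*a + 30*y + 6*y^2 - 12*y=a^2 - 3*a + 6*y^2 + y*(18 - 7*a)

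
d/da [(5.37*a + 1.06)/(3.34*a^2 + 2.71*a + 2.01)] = (-17.9358*a^2 - 7.0808*a + 7.9211)/(11.1556*a^4 + 18.1028*a^3 + 20.7709*a^2 + 10.8942*a + 4.0401)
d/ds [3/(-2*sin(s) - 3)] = 6*cos(s)/(2*sin(s) + 3)^2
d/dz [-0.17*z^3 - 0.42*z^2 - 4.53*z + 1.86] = -0.51*z^2 - 0.84*z - 4.53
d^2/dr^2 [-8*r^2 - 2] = -16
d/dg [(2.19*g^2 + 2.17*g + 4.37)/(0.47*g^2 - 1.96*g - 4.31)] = (-5.3123*g^2 - 22.9856*g - 0.787499999999998)/(0.2209*g^4 - 1.8424*g^3 - 0.2098*g^2 + 16.8952*g + 18.5761)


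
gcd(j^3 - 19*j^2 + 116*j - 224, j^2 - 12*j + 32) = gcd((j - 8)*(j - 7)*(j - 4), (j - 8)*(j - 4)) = j^2 - 12*j + 32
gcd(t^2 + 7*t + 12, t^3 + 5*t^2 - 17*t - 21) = 1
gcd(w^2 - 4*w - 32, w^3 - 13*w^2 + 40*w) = w - 8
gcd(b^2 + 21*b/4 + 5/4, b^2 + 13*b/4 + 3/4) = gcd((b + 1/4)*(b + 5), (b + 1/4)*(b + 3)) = b + 1/4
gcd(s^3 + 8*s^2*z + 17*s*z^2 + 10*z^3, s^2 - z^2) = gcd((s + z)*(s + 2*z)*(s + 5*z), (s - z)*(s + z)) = s + z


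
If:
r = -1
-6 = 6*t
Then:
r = -1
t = -1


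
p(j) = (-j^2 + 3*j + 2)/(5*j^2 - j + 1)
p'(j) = (1 - 10*j)*(-j^2 + 3*j + 2)/(5*j^2 - j + 1)^2 + (3 - 2*j)/(5*j^2 - j + 1)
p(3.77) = -0.01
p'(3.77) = -0.06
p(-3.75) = -0.31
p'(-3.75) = -0.02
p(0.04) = 2.19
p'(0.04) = 4.37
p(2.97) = 0.05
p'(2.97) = -0.10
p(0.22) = 2.56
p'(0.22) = -0.50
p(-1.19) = -0.32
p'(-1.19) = 0.13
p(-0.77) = -0.19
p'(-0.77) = 0.61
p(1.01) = 0.79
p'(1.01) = -1.22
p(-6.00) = -0.28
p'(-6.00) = -0.01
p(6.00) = -0.09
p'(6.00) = -0.02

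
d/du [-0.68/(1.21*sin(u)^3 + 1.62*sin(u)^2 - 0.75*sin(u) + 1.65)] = (2.4684*sin(u)^2 + 2.2032*sin(u) - 0.51)*cos(u)/(1.21*sin(u)^3 + 1.62*sin(u)^2 - 0.75*sin(u) + 1.65)^2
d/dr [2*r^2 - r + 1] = 4*r - 1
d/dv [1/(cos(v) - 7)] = sin(v)/(cos(v) - 7)^2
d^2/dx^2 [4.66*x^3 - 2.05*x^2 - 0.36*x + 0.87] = 27.96*x - 4.1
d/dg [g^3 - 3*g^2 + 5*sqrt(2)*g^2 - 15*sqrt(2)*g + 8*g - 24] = 3*g^2 - 6*g + 10*sqrt(2)*g - 15*sqrt(2) + 8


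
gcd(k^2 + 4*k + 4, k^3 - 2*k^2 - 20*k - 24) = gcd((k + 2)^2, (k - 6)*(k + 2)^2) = k^2 + 4*k + 4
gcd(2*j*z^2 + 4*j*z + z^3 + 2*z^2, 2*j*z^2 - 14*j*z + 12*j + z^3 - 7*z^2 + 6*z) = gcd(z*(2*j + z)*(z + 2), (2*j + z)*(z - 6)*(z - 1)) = 2*j + z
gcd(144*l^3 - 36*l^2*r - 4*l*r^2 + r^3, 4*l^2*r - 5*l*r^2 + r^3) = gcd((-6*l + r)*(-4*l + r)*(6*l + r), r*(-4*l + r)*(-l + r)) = -4*l + r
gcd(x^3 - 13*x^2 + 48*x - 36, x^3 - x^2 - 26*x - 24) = x - 6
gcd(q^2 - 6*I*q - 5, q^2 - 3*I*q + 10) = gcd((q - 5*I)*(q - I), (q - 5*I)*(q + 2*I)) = q - 5*I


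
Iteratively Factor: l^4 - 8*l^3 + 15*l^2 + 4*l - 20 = (l - 5)*(l^3 - 3*l^2 + 4) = (l - 5)*(l - 2)*(l^2 - l - 2) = (l - 5)*(l - 2)*(l + 1)*(l - 2)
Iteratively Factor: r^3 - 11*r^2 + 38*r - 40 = (r - 5)*(r^2 - 6*r + 8) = (r - 5)*(r - 2)*(r - 4)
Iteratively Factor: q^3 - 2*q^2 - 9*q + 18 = (q - 3)*(q^2 + q - 6) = (q - 3)*(q + 3)*(q - 2)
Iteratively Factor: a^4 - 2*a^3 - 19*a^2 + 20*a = (a + 4)*(a^3 - 6*a^2 + 5*a) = (a - 5)*(a + 4)*(a^2 - a) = a*(a - 5)*(a + 4)*(a - 1)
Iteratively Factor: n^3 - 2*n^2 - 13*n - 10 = (n + 1)*(n^2 - 3*n - 10) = (n - 5)*(n + 1)*(n + 2)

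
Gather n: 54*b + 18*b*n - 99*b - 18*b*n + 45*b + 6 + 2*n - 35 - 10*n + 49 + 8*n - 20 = 0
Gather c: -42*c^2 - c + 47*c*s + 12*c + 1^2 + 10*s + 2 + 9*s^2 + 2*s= -42*c^2 + c*(47*s + 11) + 9*s^2 + 12*s + 3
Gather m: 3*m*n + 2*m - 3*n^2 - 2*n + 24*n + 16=m*(3*n + 2) - 3*n^2 + 22*n + 16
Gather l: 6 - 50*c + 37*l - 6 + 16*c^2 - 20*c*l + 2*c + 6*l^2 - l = 16*c^2 - 48*c + 6*l^2 + l*(36 - 20*c)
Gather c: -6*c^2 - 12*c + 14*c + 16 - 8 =-6*c^2 + 2*c + 8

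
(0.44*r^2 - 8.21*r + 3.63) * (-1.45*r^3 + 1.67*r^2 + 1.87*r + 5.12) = -0.638*r^5 + 12.6393*r^4 - 18.1514*r^3 - 7.0378*r^2 - 35.2471*r + 18.5856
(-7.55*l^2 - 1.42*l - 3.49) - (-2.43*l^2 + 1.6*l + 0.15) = -5.12*l^2 - 3.02*l - 3.64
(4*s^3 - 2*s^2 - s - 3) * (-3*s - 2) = -12*s^4 - 2*s^3 + 7*s^2 + 11*s + 6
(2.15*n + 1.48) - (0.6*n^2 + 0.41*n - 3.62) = -0.6*n^2 + 1.74*n + 5.1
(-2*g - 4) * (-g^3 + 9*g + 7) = 2*g^4 + 4*g^3 - 18*g^2 - 50*g - 28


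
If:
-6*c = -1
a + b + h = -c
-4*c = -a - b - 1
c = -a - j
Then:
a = -j - 1/6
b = j - 1/6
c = 1/6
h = 1/6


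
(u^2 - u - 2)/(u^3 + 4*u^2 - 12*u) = (u + 1)/(u*(u + 6))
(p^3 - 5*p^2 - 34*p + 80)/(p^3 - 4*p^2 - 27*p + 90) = (p^2 - 10*p + 16)/(p^2 - 9*p + 18)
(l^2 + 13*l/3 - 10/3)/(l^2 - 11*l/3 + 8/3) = (3*l^2 + 13*l - 10)/(3*l^2 - 11*l + 8)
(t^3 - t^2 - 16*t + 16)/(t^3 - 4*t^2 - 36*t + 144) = (t^2 + 3*t - 4)/(t^2 - 36)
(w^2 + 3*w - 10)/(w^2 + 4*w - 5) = (w - 2)/(w - 1)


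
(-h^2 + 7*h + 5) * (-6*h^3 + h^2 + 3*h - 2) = 6*h^5 - 43*h^4 - 26*h^3 + 28*h^2 + h - 10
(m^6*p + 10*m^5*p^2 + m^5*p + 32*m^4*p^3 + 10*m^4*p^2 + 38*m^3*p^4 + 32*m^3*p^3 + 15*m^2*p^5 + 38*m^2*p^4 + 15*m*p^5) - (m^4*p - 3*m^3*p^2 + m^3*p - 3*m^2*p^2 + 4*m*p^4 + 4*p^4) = m^6*p + 10*m^5*p^2 + m^5*p + 32*m^4*p^3 + 10*m^4*p^2 - m^4*p + 38*m^3*p^4 + 32*m^3*p^3 + 3*m^3*p^2 - m^3*p + 15*m^2*p^5 + 38*m^2*p^4 + 3*m^2*p^2 + 15*m*p^5 - 4*m*p^4 - 4*p^4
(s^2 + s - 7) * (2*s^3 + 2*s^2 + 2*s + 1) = 2*s^5 + 4*s^4 - 10*s^3 - 11*s^2 - 13*s - 7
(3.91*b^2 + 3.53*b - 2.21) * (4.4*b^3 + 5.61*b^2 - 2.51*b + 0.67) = 17.204*b^5 + 37.4671*b^4 + 0.2652*b^3 - 18.6387*b^2 + 7.9122*b - 1.4807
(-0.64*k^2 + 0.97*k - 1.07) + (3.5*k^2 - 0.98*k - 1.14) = 2.86*k^2 - 0.01*k - 2.21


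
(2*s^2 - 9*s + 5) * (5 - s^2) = -2*s^4 + 9*s^3 + 5*s^2 - 45*s + 25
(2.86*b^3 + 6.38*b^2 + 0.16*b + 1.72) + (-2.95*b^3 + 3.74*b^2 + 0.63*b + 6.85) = -0.0900000000000003*b^3 + 10.12*b^2 + 0.79*b + 8.57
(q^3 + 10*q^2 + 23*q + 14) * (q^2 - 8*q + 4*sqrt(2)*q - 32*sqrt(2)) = q^5 + 2*q^4 + 4*sqrt(2)*q^4 - 57*q^3 + 8*sqrt(2)*q^3 - 228*sqrt(2)*q^2 - 170*q^2 - 680*sqrt(2)*q - 112*q - 448*sqrt(2)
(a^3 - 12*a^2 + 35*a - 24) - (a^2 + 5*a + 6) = a^3 - 13*a^2 + 30*a - 30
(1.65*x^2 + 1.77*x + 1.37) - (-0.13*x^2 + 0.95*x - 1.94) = 1.78*x^2 + 0.82*x + 3.31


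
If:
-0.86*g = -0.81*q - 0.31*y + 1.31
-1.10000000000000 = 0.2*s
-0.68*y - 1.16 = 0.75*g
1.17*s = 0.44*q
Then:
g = -11.39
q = -14.62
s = -5.50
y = 10.85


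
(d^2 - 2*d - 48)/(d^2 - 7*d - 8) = (d + 6)/(d + 1)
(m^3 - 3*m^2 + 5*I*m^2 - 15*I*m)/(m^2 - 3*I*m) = (m^2 + m*(-3 + 5*I) - 15*I)/(m - 3*I)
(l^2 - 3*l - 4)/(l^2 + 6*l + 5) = (l - 4)/(l + 5)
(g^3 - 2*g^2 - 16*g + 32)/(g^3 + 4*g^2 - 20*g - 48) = (g^2 + 2*g - 8)/(g^2 + 8*g + 12)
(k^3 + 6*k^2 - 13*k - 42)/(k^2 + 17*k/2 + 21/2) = 2*(k^2 - k - 6)/(2*k + 3)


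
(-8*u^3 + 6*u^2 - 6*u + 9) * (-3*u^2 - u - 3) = 24*u^5 - 10*u^4 + 36*u^3 - 39*u^2 + 9*u - 27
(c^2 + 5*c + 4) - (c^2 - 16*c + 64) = 21*c - 60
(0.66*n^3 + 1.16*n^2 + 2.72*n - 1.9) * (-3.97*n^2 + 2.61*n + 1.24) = -2.6202*n^5 - 2.8826*n^4 - 6.9524*n^3 + 16.0806*n^2 - 1.5862*n - 2.356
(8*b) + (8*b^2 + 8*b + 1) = 8*b^2 + 16*b + 1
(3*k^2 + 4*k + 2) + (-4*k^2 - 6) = -k^2 + 4*k - 4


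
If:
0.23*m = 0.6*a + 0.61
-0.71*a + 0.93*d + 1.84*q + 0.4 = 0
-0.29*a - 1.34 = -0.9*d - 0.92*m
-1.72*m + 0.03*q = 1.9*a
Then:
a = -0.72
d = 0.46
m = 0.78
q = -0.73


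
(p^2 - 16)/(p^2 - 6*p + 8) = (p + 4)/(p - 2)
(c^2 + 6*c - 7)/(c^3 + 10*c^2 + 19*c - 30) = (c + 7)/(c^2 + 11*c + 30)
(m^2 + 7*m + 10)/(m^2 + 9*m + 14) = (m + 5)/(m + 7)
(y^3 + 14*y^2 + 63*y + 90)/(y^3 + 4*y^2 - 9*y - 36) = (y^2 + 11*y + 30)/(y^2 + y - 12)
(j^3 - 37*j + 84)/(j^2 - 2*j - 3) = (j^2 + 3*j - 28)/(j + 1)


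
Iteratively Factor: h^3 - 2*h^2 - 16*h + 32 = (h + 4)*(h^2 - 6*h + 8) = (h - 2)*(h + 4)*(h - 4)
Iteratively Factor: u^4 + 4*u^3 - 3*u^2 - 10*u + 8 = (u - 1)*(u^3 + 5*u^2 + 2*u - 8) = (u - 1)*(u + 4)*(u^2 + u - 2) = (u - 1)*(u + 2)*(u + 4)*(u - 1)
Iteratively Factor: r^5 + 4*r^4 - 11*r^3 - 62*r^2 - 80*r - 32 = (r + 1)*(r^4 + 3*r^3 - 14*r^2 - 48*r - 32) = (r + 1)*(r + 4)*(r^3 - r^2 - 10*r - 8) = (r - 4)*(r + 1)*(r + 4)*(r^2 + 3*r + 2) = (r - 4)*(r + 1)*(r + 2)*(r + 4)*(r + 1)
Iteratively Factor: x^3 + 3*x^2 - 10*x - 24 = (x + 4)*(x^2 - x - 6) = (x + 2)*(x + 4)*(x - 3)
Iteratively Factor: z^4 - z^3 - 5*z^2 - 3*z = (z + 1)*(z^3 - 2*z^2 - 3*z) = z*(z + 1)*(z^2 - 2*z - 3) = z*(z - 3)*(z + 1)*(z + 1)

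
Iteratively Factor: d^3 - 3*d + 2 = (d - 1)*(d^2 + d - 2) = (d - 1)^2*(d + 2)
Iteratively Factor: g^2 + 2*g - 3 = (g + 3)*(g - 1)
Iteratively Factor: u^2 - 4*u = (u - 4)*(u)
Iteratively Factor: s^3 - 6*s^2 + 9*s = (s)*(s^2 - 6*s + 9) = s*(s - 3)*(s - 3)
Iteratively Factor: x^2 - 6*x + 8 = (x - 4)*(x - 2)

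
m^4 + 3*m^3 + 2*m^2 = m^2*(m + 1)*(m + 2)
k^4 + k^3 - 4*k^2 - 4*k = k*(k - 2)*(k + 1)*(k + 2)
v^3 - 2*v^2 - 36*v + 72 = (v - 6)*(v - 2)*(v + 6)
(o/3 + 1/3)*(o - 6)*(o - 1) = o^3/3 - 2*o^2 - o/3 + 2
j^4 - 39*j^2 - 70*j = j*(j - 7)*(j + 2)*(j + 5)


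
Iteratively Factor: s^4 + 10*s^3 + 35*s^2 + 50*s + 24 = (s + 4)*(s^3 + 6*s^2 + 11*s + 6) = (s + 3)*(s + 4)*(s^2 + 3*s + 2) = (s + 2)*(s + 3)*(s + 4)*(s + 1)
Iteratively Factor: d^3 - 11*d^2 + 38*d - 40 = (d - 2)*(d^2 - 9*d + 20) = (d - 5)*(d - 2)*(d - 4)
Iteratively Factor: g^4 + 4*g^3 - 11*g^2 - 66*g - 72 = (g + 3)*(g^3 + g^2 - 14*g - 24) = (g + 2)*(g + 3)*(g^2 - g - 12) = (g - 4)*(g + 2)*(g + 3)*(g + 3)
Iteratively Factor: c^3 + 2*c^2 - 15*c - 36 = (c + 3)*(c^2 - c - 12) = (c + 3)^2*(c - 4)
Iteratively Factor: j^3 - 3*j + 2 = (j - 1)*(j^2 + j - 2) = (j - 1)^2*(j + 2)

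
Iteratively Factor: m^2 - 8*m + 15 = (m - 3)*(m - 5)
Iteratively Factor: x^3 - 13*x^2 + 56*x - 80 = (x - 5)*(x^2 - 8*x + 16) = (x - 5)*(x - 4)*(x - 4)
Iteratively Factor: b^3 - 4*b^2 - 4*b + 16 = (b - 4)*(b^2 - 4) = (b - 4)*(b + 2)*(b - 2)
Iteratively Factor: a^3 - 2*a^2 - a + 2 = (a - 2)*(a^2 - 1) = (a - 2)*(a + 1)*(a - 1)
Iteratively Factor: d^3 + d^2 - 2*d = (d + 2)*(d^2 - d) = d*(d + 2)*(d - 1)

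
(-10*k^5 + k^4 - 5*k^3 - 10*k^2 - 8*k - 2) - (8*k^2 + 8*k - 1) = -10*k^5 + k^4 - 5*k^3 - 18*k^2 - 16*k - 1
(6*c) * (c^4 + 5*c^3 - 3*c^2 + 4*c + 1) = 6*c^5 + 30*c^4 - 18*c^3 + 24*c^2 + 6*c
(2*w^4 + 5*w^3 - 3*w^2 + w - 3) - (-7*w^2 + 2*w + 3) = 2*w^4 + 5*w^3 + 4*w^2 - w - 6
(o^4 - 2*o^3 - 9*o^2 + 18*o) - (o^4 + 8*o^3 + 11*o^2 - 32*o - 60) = -10*o^3 - 20*o^2 + 50*o + 60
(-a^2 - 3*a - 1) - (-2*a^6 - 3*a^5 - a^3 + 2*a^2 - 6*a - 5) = 2*a^6 + 3*a^5 + a^3 - 3*a^2 + 3*a + 4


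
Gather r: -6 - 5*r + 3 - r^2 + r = -r^2 - 4*r - 3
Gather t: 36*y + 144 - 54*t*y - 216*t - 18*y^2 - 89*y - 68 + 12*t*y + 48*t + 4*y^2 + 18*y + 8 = t*(-42*y - 168) - 14*y^2 - 35*y + 84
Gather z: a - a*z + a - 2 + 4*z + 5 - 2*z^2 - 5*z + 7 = 2*a - 2*z^2 + z*(-a - 1) + 10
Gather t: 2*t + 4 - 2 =2*t + 2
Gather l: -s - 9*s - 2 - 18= -10*s - 20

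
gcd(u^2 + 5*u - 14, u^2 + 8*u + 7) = u + 7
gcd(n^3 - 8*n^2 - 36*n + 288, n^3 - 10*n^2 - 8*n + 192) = n^2 - 14*n + 48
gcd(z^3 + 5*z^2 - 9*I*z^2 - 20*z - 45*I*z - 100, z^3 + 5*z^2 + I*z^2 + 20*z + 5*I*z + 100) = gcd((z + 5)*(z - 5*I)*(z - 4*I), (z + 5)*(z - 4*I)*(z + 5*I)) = z^2 + z*(5 - 4*I) - 20*I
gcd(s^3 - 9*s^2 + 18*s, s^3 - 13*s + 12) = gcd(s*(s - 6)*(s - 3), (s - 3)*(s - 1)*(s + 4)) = s - 3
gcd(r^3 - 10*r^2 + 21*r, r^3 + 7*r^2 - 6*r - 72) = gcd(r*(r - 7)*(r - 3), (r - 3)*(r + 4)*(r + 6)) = r - 3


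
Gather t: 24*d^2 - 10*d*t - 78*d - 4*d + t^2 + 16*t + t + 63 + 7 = 24*d^2 - 82*d + t^2 + t*(17 - 10*d) + 70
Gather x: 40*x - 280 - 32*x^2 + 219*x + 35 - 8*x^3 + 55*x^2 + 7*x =-8*x^3 + 23*x^2 + 266*x - 245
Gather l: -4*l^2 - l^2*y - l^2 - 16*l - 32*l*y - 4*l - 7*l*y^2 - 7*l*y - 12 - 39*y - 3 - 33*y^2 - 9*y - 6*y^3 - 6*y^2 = l^2*(-y - 5) + l*(-7*y^2 - 39*y - 20) - 6*y^3 - 39*y^2 - 48*y - 15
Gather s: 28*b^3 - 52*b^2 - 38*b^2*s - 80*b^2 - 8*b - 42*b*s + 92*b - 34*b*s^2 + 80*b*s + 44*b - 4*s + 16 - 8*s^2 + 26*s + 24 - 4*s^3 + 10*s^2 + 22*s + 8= 28*b^3 - 132*b^2 + 128*b - 4*s^3 + s^2*(2 - 34*b) + s*(-38*b^2 + 38*b + 44) + 48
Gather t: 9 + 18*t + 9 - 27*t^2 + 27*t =-27*t^2 + 45*t + 18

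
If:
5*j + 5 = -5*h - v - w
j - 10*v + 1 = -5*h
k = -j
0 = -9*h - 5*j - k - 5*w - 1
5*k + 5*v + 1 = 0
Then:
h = -285/274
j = -67/274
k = 67/274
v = -609/1370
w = 2559/1370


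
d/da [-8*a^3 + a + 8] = 1 - 24*a^2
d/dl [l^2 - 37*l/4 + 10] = 2*l - 37/4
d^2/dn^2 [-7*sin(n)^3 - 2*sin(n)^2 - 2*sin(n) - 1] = 63*sin(n)^3 + 8*sin(n)^2 - 40*sin(n) - 4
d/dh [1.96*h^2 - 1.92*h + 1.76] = 3.92*h - 1.92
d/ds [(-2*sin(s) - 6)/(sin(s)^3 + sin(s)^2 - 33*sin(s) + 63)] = 4*(sin(s)^2 + 8*sin(s) + 27)*cos(s)/((sin(s) - 3)^3*(sin(s) + 7)^2)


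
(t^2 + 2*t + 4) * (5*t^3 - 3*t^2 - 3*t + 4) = 5*t^5 + 7*t^4 + 11*t^3 - 14*t^2 - 4*t + 16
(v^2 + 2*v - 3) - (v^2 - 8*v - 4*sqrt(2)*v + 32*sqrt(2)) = 4*sqrt(2)*v + 10*v - 32*sqrt(2) - 3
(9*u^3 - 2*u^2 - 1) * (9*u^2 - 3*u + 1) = 81*u^5 - 45*u^4 + 15*u^3 - 11*u^2 + 3*u - 1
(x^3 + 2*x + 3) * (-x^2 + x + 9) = -x^5 + x^4 + 7*x^3 - x^2 + 21*x + 27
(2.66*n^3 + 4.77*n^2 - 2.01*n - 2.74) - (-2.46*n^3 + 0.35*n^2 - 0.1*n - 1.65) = 5.12*n^3 + 4.42*n^2 - 1.91*n - 1.09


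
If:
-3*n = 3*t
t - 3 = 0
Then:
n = -3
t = 3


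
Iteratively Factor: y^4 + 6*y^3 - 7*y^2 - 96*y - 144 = (y + 3)*(y^3 + 3*y^2 - 16*y - 48) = (y + 3)^2*(y^2 - 16) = (y + 3)^2*(y + 4)*(y - 4)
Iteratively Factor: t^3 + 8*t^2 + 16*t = (t + 4)*(t^2 + 4*t) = (t + 4)^2*(t)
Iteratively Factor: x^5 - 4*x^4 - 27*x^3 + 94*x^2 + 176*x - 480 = (x - 2)*(x^4 - 2*x^3 - 31*x^2 + 32*x + 240) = (x - 2)*(x + 3)*(x^3 - 5*x^2 - 16*x + 80) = (x - 4)*(x - 2)*(x + 3)*(x^2 - x - 20) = (x - 5)*(x - 4)*(x - 2)*(x + 3)*(x + 4)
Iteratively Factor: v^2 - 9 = (v - 3)*(v + 3)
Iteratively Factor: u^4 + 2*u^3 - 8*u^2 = (u + 4)*(u^3 - 2*u^2) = u*(u + 4)*(u^2 - 2*u) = u^2*(u + 4)*(u - 2)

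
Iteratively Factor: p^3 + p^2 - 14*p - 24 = (p + 3)*(p^2 - 2*p - 8) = (p + 2)*(p + 3)*(p - 4)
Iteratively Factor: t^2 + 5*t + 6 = (t + 3)*(t + 2)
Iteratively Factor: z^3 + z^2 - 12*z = (z - 3)*(z^2 + 4*z) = z*(z - 3)*(z + 4)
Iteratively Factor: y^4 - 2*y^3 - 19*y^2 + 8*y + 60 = (y - 5)*(y^3 + 3*y^2 - 4*y - 12) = (y - 5)*(y + 2)*(y^2 + y - 6) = (y - 5)*(y + 2)*(y + 3)*(y - 2)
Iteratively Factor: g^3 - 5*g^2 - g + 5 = (g - 1)*(g^2 - 4*g - 5) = (g - 5)*(g - 1)*(g + 1)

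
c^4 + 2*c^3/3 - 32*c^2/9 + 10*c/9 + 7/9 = (c - 1)^2*(c + 1/3)*(c + 7/3)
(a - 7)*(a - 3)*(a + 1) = a^3 - 9*a^2 + 11*a + 21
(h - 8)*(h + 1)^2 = h^3 - 6*h^2 - 15*h - 8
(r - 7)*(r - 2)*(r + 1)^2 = r^4 - 7*r^3 - 3*r^2 + 19*r + 14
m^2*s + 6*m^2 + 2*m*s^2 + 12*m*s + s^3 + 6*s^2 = (m + s)^2*(s + 6)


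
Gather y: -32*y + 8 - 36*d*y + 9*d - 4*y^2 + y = 9*d - 4*y^2 + y*(-36*d - 31) + 8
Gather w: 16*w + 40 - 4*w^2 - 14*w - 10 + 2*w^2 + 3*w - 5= -2*w^2 + 5*w + 25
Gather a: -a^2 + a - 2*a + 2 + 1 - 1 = -a^2 - a + 2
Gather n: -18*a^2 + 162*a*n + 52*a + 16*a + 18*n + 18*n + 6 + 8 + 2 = -18*a^2 + 68*a + n*(162*a + 36) + 16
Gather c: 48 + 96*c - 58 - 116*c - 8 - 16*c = -36*c - 18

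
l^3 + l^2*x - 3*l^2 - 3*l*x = l*(l - 3)*(l + x)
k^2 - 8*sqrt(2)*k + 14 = (k - 7*sqrt(2))*(k - sqrt(2))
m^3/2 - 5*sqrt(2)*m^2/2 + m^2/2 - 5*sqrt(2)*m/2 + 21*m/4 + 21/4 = (m/2 + 1/2)*(m - 7*sqrt(2)/2)*(m - 3*sqrt(2)/2)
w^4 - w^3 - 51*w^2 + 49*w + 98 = (w - 7)*(w - 2)*(w + 1)*(w + 7)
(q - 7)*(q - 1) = q^2 - 8*q + 7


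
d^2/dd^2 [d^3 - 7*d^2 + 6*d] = 6*d - 14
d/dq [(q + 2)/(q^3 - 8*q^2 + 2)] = (q^3 - 8*q^2 - q*(q + 2)*(3*q - 16) + 2)/(q^3 - 8*q^2 + 2)^2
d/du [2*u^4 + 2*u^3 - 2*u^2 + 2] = 2*u*(4*u^2 + 3*u - 2)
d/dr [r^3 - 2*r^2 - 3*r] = 3*r^2 - 4*r - 3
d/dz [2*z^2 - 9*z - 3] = 4*z - 9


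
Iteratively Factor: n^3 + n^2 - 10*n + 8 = (n + 4)*(n^2 - 3*n + 2) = (n - 1)*(n + 4)*(n - 2)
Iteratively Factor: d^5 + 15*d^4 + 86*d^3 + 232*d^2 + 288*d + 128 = (d + 2)*(d^4 + 13*d^3 + 60*d^2 + 112*d + 64) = (d + 2)*(d + 4)*(d^3 + 9*d^2 + 24*d + 16) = (d + 2)*(d + 4)^2*(d^2 + 5*d + 4) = (d + 2)*(d + 4)^3*(d + 1)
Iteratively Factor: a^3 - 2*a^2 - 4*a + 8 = (a + 2)*(a^2 - 4*a + 4) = (a - 2)*(a + 2)*(a - 2)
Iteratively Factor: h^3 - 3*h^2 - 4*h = (h - 4)*(h^2 + h) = h*(h - 4)*(h + 1)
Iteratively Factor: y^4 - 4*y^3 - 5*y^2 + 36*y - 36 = (y - 2)*(y^3 - 2*y^2 - 9*y + 18) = (y - 3)*(y - 2)*(y^2 + y - 6) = (y - 3)*(y - 2)*(y + 3)*(y - 2)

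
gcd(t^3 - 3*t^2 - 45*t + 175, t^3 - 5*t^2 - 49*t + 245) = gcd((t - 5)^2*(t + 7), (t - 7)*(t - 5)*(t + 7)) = t^2 + 2*t - 35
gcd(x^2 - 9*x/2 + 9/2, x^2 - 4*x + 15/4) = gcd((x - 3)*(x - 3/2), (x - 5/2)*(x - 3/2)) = x - 3/2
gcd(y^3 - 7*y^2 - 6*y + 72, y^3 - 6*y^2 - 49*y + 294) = y - 6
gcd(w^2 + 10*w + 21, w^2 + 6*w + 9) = w + 3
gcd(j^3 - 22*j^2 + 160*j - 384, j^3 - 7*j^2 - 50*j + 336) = j^2 - 14*j + 48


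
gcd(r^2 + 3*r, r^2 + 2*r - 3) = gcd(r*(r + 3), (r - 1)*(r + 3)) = r + 3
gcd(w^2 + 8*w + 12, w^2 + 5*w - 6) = w + 6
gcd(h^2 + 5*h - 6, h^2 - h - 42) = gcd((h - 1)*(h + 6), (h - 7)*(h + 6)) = h + 6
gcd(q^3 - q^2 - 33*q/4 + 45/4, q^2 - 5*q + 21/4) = q - 3/2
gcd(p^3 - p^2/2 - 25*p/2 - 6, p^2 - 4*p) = p - 4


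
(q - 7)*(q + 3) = q^2 - 4*q - 21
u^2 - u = u*(u - 1)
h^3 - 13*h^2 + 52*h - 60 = (h - 6)*(h - 5)*(h - 2)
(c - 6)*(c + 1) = c^2 - 5*c - 6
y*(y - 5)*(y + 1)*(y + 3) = y^4 - y^3 - 17*y^2 - 15*y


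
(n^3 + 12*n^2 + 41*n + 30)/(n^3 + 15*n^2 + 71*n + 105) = (n^2 + 7*n + 6)/(n^2 + 10*n + 21)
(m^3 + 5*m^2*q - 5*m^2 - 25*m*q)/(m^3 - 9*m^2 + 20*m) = (m + 5*q)/(m - 4)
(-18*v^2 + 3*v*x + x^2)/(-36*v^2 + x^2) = (-3*v + x)/(-6*v + x)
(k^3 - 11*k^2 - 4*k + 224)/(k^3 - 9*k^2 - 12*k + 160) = (k - 7)/(k - 5)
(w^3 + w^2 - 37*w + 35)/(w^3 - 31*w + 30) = (w + 7)/(w + 6)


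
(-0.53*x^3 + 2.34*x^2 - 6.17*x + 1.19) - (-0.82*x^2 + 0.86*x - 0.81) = -0.53*x^3 + 3.16*x^2 - 7.03*x + 2.0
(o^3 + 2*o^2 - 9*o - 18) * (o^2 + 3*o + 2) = o^5 + 5*o^4 - o^3 - 41*o^2 - 72*o - 36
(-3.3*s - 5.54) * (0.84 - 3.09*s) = 10.197*s^2 + 14.3466*s - 4.6536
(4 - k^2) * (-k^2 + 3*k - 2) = k^4 - 3*k^3 - 2*k^2 + 12*k - 8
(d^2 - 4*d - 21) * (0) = 0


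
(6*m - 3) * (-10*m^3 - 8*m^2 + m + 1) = -60*m^4 - 18*m^3 + 30*m^2 + 3*m - 3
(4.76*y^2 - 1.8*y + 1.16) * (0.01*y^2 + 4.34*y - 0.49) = 0.0476*y^4 + 20.6404*y^3 - 10.1328*y^2 + 5.9164*y - 0.5684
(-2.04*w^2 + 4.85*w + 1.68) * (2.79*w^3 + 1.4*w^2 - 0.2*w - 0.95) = -5.6916*w^5 + 10.6755*w^4 + 11.8852*w^3 + 3.32*w^2 - 4.9435*w - 1.596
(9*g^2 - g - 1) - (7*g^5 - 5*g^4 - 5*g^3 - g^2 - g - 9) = -7*g^5 + 5*g^4 + 5*g^3 + 10*g^2 + 8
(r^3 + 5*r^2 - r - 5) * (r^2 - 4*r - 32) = r^5 + r^4 - 53*r^3 - 161*r^2 + 52*r + 160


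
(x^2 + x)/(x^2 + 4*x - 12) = x*(x + 1)/(x^2 + 4*x - 12)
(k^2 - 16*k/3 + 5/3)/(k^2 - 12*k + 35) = (k - 1/3)/(k - 7)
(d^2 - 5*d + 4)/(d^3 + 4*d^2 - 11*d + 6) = (d - 4)/(d^2 + 5*d - 6)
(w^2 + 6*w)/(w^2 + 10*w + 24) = w/(w + 4)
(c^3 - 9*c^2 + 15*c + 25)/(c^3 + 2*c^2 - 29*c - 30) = (c - 5)/(c + 6)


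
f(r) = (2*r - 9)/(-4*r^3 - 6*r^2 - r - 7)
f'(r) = (2*r - 9)*(12*r^2 + 12*r + 1)/(-4*r^3 - 6*r^2 - r - 7)^2 + 2/(-4*r^3 - 6*r^2 - r - 7) = (-8*r^3 - 12*r^2 - 2*r + (2*r - 9)*(12*r^2 + 12*r + 1) - 14)/(4*r^3 + 6*r^2 + r + 7)^2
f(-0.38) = 1.34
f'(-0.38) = 0.06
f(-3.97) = -0.11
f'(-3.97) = -0.09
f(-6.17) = -0.03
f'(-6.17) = -0.01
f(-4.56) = -0.07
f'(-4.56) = -0.05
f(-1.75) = 5.71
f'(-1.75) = -44.67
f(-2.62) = -0.54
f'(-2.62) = -0.99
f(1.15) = 0.30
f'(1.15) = -0.51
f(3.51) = 0.01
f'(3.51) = -0.01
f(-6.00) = -0.03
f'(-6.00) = -0.02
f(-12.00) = -0.00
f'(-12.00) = 0.00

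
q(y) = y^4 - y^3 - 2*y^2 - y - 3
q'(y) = 4*y^3 - 3*y^2 - 4*y - 1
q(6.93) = 1867.60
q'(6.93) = 1158.46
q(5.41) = 631.34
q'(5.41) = 522.92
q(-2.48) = 40.26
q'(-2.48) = -70.54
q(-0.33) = -2.84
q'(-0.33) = -0.15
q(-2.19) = 23.10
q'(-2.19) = -48.64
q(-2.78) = 65.54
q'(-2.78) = -99.01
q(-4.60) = 504.36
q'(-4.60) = -435.42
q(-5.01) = 707.58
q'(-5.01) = -559.27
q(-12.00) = 22185.00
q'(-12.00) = -7297.00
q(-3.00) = 90.00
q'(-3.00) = -124.00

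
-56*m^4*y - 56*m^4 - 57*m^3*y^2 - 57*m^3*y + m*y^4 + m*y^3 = (-8*m + y)*(m + y)*(7*m + y)*(m*y + m)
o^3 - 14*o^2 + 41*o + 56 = (o - 8)*(o - 7)*(o + 1)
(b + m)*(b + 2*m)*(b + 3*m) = b^3 + 6*b^2*m + 11*b*m^2 + 6*m^3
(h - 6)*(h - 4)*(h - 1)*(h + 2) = h^4 - 9*h^3 + 12*h^2 + 44*h - 48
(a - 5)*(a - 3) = a^2 - 8*a + 15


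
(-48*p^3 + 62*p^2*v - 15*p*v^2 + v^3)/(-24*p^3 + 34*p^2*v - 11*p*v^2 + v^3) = (8*p - v)/(4*p - v)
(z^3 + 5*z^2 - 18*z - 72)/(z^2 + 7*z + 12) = (z^2 + 2*z - 24)/(z + 4)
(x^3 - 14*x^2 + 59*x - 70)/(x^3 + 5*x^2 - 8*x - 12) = (x^2 - 12*x + 35)/(x^2 + 7*x + 6)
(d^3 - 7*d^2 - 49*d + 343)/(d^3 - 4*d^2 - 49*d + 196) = (d - 7)/(d - 4)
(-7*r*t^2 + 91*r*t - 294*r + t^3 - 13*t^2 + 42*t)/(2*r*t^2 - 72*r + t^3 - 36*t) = (-7*r*t + 49*r + t^2 - 7*t)/(2*r*t + 12*r + t^2 + 6*t)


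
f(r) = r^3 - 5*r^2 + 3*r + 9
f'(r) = 3*r^2 - 10*r + 3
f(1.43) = 5.99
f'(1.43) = -5.17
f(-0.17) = 8.34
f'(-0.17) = 4.79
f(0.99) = 8.04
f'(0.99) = -3.96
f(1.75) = 4.30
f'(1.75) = -5.31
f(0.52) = 9.35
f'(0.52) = -1.39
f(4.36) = 9.91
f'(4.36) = 16.43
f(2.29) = 1.66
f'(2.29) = -4.17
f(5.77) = 51.95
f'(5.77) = 45.18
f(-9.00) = -1152.00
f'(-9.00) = 336.00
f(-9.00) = -1152.00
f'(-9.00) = 336.00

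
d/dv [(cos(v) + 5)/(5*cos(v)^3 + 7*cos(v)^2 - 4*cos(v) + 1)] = 16*(155*cos(v)/2 + 41*cos(2*v) + 5*cos(3*v)/2 + 20)*sin(v)/(cos(v) - 14*cos(2*v) - 5*cos(3*v) - 18)^2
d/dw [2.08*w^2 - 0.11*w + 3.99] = 4.16*w - 0.11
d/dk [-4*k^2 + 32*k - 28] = 32 - 8*k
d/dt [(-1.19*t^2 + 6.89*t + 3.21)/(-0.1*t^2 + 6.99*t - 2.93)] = (-7.6291*t^2 + 7.6154*t - 42.6256)/(0.01*t^4 - 1.398*t^3 + 49.4461*t^2 - 40.9614*t + 8.5849)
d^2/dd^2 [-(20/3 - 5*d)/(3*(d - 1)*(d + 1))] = 10*(3*d^3 - 12*d^2 + 9*d - 4)/(9*(d^6 - 3*d^4 + 3*d^2 - 1))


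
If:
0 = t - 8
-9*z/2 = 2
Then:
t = 8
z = -4/9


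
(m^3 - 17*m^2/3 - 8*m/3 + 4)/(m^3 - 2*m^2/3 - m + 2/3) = (m - 6)/(m - 1)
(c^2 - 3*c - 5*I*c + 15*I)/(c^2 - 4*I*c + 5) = (c - 3)/(c + I)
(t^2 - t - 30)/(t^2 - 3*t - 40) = (t - 6)/(t - 8)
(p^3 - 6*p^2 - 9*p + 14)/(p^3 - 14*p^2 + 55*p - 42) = (p + 2)/(p - 6)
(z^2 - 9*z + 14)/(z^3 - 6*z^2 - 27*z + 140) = (z - 2)/(z^2 + z - 20)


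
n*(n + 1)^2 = n^3 + 2*n^2 + n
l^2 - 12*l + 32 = (l - 8)*(l - 4)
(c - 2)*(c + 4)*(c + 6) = c^3 + 8*c^2 + 4*c - 48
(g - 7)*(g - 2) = g^2 - 9*g + 14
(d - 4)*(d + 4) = d^2 - 16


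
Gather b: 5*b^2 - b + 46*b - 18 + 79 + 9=5*b^2 + 45*b + 70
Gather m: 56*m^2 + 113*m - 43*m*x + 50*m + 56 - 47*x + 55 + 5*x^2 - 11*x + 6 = 56*m^2 + m*(163 - 43*x) + 5*x^2 - 58*x + 117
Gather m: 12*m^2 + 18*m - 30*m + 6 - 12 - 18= 12*m^2 - 12*m - 24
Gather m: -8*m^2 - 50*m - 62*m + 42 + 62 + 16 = -8*m^2 - 112*m + 120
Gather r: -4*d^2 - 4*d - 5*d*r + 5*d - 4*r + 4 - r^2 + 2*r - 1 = -4*d^2 + d - r^2 + r*(-5*d - 2) + 3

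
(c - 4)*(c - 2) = c^2 - 6*c + 8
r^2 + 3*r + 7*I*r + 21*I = (r + 3)*(r + 7*I)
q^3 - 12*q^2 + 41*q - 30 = (q - 6)*(q - 5)*(q - 1)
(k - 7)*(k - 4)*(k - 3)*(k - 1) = k^4 - 15*k^3 + 75*k^2 - 145*k + 84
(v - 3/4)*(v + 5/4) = v^2 + v/2 - 15/16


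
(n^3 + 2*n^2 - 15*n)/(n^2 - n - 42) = n*(-n^2 - 2*n + 15)/(-n^2 + n + 42)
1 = 1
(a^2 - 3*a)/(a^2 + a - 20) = a*(a - 3)/(a^2 + a - 20)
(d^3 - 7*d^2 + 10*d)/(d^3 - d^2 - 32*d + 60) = d/(d + 6)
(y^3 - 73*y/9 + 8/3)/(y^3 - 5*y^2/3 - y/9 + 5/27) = 3*(3*y^2 + y - 24)/(9*y^2 - 12*y - 5)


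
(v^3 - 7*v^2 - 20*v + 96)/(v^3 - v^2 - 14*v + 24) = (v - 8)/(v - 2)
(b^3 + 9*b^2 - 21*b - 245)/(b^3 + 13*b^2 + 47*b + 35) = (b^2 + 2*b - 35)/(b^2 + 6*b + 5)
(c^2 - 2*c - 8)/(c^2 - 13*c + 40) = (c^2 - 2*c - 8)/(c^2 - 13*c + 40)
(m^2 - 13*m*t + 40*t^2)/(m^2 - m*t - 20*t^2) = (m - 8*t)/(m + 4*t)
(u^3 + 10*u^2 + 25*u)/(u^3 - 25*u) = (u + 5)/(u - 5)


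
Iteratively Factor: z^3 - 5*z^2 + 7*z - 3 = (z - 1)*(z^2 - 4*z + 3) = (z - 3)*(z - 1)*(z - 1)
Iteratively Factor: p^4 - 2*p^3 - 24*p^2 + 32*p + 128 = (p - 4)*(p^3 + 2*p^2 - 16*p - 32) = (p - 4)*(p + 2)*(p^2 - 16) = (p - 4)*(p + 2)*(p + 4)*(p - 4)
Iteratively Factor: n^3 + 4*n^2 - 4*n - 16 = (n + 2)*(n^2 + 2*n - 8) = (n - 2)*(n + 2)*(n + 4)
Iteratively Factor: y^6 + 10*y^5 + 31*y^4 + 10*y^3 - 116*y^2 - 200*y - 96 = (y + 2)*(y^5 + 8*y^4 + 15*y^3 - 20*y^2 - 76*y - 48) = (y + 2)*(y + 3)*(y^4 + 5*y^3 - 20*y - 16) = (y + 2)^2*(y + 3)*(y^3 + 3*y^2 - 6*y - 8) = (y + 1)*(y + 2)^2*(y + 3)*(y^2 + 2*y - 8) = (y + 1)*(y + 2)^2*(y + 3)*(y + 4)*(y - 2)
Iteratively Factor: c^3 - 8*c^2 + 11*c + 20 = (c - 4)*(c^2 - 4*c - 5) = (c - 5)*(c - 4)*(c + 1)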